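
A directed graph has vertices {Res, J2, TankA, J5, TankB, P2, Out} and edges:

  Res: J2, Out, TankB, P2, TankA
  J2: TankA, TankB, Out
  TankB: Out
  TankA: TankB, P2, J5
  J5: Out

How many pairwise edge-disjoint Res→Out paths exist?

4

Assign every edge capacity 1; by Menger, the answer equals the max flow.
Path Res→Out (+1); total 1.
Path Res→J2→Out (+1); total 2.
Path Res→TankB→Out (+1); total 3.
Path Res→TankA→J5→Out (+1); total 4.
No residual Res→Out path; max flow = 4.
Certifying cut of size 4: {Res→J2, Res→Out, Res→TankA, Res→TankB}.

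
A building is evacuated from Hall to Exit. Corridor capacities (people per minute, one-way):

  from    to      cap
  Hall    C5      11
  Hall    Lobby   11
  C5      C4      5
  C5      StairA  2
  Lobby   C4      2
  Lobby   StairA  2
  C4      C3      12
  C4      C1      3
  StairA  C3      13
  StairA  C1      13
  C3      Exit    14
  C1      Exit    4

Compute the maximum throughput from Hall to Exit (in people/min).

Augment Hall→C5→C4→C3→Exit: bottleneck 5, flow now 5.
Augment Hall→C5→StairA→C3→Exit: bottleneck 2, flow now 7.
Augment Hall→Lobby→C4→C3→Exit: bottleneck 2, flow now 9.
Augment Hall→Lobby→StairA→C3→Exit: bottleneck 2, flow now 11.
No augmenting path remains; maximum flow = 11.
In the residual graph, reachable from Hall: {Hall, C5, Lobby}.
Min-cut edges: C5→C4 (5), C5→StairA (2), Lobby→C4 (2), Lobby→StairA (2); capacity 5 + 2 + 2 + 2 = 11.
This cut is saturated, so no flow can exceed 11.

11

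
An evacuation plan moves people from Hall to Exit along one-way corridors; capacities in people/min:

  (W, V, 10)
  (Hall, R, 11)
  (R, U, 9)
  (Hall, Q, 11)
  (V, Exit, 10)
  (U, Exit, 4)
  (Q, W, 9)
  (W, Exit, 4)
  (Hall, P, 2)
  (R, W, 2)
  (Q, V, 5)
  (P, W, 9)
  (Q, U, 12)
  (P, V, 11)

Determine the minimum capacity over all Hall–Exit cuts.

Augment Hall→P→V→Exit: bottleneck 2, flow now 2.
Augment Hall→Q→U→Exit: bottleneck 4, flow now 6.
Augment Hall→Q→V→Exit: bottleneck 5, flow now 11.
Augment Hall→Q→W→Exit: bottleneck 2, flow now 13.
Augment Hall→R→W→Exit: bottleneck 2, flow now 15.
Augment Hall→R→U→Q→W→V→Exit: bottleneck 3, flow now 18. (uses reverse residual edge)
No augmenting path remains; maximum flow = 18.
By max-flow min-cut, the minimum cut capacity equals the max flow.
In the residual graph, reachable from Hall: {Hall, P, Q, R, U, V, W}.
Min-cut edges: U→Exit (4), V→Exit (10), W→Exit (4); capacity 4 + 10 + 4 = 18.

18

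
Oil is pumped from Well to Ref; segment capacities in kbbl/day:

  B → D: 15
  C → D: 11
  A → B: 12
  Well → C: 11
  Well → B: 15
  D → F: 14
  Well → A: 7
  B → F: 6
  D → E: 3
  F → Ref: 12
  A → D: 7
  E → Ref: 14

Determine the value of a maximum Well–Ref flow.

15

Augment Well→B→F→Ref: bottleneck 6, flow now 6.
Augment Well→A→D→E→Ref: bottleneck 3, flow now 9.
Augment Well→A→D→F→Ref: bottleneck 4, flow now 13.
Augment Well→B→D→F→Ref: bottleneck 2, flow now 15.
No augmenting path remains; maximum flow = 15.
In the residual graph, reachable from Well: {Well, A, B, C, D, F}.
Min-cut edges: D→E (3), F→Ref (12); capacity 3 + 12 = 15.
This cut is saturated, so no flow can exceed 15.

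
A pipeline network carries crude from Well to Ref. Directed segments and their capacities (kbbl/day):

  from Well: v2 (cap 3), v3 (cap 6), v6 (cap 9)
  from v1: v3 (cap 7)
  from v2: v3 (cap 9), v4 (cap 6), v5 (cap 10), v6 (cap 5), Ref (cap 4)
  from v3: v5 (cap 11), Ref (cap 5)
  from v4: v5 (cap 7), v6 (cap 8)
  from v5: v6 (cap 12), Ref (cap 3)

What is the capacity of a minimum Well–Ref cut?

9

Augment Well→v2→Ref: bottleneck 3, flow now 3.
Augment Well→v3→Ref: bottleneck 5, flow now 8.
Augment Well→v3→v5→Ref: bottleneck 1, flow now 9.
No augmenting path remains; maximum flow = 9.
By max-flow min-cut, the minimum cut capacity equals the max flow.
In the residual graph, reachable from Well: {Well, v6}.
Min-cut edges: Well→v2 (3), Well→v3 (6); capacity 3 + 6 = 9.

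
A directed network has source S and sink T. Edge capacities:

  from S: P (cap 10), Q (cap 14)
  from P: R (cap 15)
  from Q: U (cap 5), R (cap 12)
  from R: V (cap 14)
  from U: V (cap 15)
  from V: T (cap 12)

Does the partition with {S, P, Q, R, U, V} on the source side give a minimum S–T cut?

Yes — it is a minimum cut (capacity 12).

Given cut capacity: 12 = 12.
Augment S→P→R→V→T: bottleneck 10, flow now 10.
Augment S→Q→R→V→T: bottleneck 2, flow now 12.
No augmenting path remains; maximum flow = 12.
Cut capacity 12 equals the max flow, so it is a minimum cut.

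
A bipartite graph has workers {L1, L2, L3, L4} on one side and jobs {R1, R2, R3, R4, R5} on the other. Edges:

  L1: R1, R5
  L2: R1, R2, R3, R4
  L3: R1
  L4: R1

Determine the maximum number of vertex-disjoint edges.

Unit-capacity flow: source→left, listed edges, right→sink; max matching = max flow.
Augmenting path L1→R1 (+1); matched 1.
Augmenting path L2→R2 (+1); matched 2.
Augmenting path L3→R1→L1→R5 (+1); matched 3.
No augmenting path remains; maximum matching = 3.
König certificate: {L1, L2, R1} is a vertex cover of size 3 (every listed pair touches it), so no matching can be larger.

3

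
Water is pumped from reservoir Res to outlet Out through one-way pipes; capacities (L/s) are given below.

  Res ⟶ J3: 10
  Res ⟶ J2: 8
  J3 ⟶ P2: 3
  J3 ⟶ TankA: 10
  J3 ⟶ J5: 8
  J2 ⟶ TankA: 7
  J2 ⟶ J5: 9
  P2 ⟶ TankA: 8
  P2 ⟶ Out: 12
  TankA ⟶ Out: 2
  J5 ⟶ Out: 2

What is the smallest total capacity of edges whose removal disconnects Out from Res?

7

Augment Res→J3→P2→Out: bottleneck 3, flow now 3.
Augment Res→J3→TankA→Out: bottleneck 2, flow now 5.
Augment Res→J3→J5→Out: bottleneck 2, flow now 7.
No augmenting path remains; maximum flow = 7.
By max-flow min-cut, the minimum cut capacity equals the max flow.
In the residual graph, reachable from Res: {Res, J3, J2, TankA, J5}.
Min-cut edges: J3→P2 (3), TankA→Out (2), J5→Out (2); capacity 3 + 2 + 2 = 7.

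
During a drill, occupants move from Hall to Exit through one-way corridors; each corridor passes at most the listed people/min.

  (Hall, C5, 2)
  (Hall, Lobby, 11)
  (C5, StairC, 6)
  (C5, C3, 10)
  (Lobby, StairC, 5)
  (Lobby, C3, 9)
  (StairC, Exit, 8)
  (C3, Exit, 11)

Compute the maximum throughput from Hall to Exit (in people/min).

Augment Hall→C5→StairC→Exit: bottleneck 2, flow now 2.
Augment Hall→Lobby→StairC→Exit: bottleneck 5, flow now 7.
Augment Hall→Lobby→C3→Exit: bottleneck 6, flow now 13.
No augmenting path remains; maximum flow = 13.
In the residual graph, reachable from Hall: {Hall}.
Min-cut edges: Hall→C5 (2), Hall→Lobby (11); capacity 2 + 11 = 13.
This cut is saturated, so no flow can exceed 13.

13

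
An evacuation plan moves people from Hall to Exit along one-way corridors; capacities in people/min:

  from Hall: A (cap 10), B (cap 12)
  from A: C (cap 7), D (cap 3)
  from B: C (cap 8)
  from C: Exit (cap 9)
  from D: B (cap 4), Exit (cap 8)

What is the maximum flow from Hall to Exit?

12

Augment Hall→A→C→Exit: bottleneck 7, flow now 7.
Augment Hall→A→D→Exit: bottleneck 3, flow now 10.
Augment Hall→B→C→Exit: bottleneck 2, flow now 12.
No augmenting path remains; maximum flow = 12.
In the residual graph, reachable from Hall: {Hall, A, B, C}.
Min-cut edges: A→D (3), C→Exit (9); capacity 3 + 9 = 12.
This cut is saturated, so no flow can exceed 12.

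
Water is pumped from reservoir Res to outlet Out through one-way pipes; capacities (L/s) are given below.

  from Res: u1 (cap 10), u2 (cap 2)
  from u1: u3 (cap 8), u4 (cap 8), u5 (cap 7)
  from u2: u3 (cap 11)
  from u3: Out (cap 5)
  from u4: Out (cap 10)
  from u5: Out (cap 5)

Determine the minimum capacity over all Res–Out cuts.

12

Augment Res→u1→u3→Out: bottleneck 5, flow now 5.
Augment Res→u1→u4→Out: bottleneck 5, flow now 10.
Augment Res→u2→u3→u1→u4→Out: bottleneck 2, flow now 12. (uses reverse residual edge)
No augmenting path remains; maximum flow = 12.
By max-flow min-cut, the minimum cut capacity equals the max flow.
In the residual graph, reachable from Res: {Res}.
Min-cut edges: Res→u1 (10), Res→u2 (2); capacity 10 + 2 = 12.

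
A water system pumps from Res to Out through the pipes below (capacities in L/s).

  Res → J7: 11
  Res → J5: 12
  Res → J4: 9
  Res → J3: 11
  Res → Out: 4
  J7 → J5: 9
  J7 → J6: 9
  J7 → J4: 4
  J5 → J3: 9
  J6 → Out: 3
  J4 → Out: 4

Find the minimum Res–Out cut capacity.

11

Augment Res→Out: bottleneck 4, flow now 4.
Augment Res→J4→Out: bottleneck 4, flow now 8.
Augment Res→J7→J6→Out: bottleneck 3, flow now 11.
No augmenting path remains; maximum flow = 11.
By max-flow min-cut, the minimum cut capacity equals the max flow.
In the residual graph, reachable from Res: {Res, J7, J5, J6, J4, J3}.
Min-cut edges: Res→Out (4), J6→Out (3), J4→Out (4); capacity 4 + 3 + 4 = 11.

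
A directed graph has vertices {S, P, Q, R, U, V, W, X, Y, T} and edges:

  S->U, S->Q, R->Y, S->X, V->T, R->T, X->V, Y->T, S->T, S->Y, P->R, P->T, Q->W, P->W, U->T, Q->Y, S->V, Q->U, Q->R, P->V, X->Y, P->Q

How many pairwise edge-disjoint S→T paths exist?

5

Assign every edge capacity 1; by Menger, the answer equals the max flow.
Path S→T (+1); total 1.
Path S→U→T (+1); total 2.
Path S→V→T (+1); total 3.
Path S→Y→T (+1); total 4.
Path S→Q→R→T (+1); total 5.
No residual S→T path; max flow = 5.
Certifying cut of size 5: {S→Q, S→T, S→U, V→T, Y→T}.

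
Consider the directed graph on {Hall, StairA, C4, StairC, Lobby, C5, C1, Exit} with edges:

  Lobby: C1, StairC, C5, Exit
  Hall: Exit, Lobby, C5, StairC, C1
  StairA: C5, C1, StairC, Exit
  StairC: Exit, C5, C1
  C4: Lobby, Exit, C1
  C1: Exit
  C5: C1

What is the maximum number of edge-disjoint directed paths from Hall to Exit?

4

Assign every edge capacity 1; by Menger, the answer equals the max flow.
Path Hall→Exit (+1); total 1.
Path Hall→StairC→Exit (+1); total 2.
Path Hall→Lobby→Exit (+1); total 3.
Path Hall→C1→Exit (+1); total 4.
No residual Hall→Exit path; max flow = 4.
Certifying cut of size 4: {C1→Exit, Hall→Exit, Hall→Lobby, Hall→StairC}.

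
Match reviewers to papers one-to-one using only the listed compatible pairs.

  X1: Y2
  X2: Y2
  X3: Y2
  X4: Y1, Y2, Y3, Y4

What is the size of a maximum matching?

Unit-capacity flow: source→left, listed edges, right→sink; max matching = max flow.
Augmenting path X1→Y2 (+1); matched 1.
Augmenting path X4→Y1 (+1); matched 2.
No augmenting path remains; maximum matching = 2.
König certificate: {X4, Y2} is a vertex cover of size 2 (every listed pair touches it), so no matching can be larger.

2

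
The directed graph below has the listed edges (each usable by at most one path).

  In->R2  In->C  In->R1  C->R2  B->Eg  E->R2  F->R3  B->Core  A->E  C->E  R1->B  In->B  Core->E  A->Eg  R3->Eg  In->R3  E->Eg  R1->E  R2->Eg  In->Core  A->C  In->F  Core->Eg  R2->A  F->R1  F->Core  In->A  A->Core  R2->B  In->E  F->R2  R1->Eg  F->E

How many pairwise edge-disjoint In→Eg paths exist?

Assign every edge capacity 1; by Menger, the answer equals the max flow.
Path In→B→Eg (+1); total 1.
Path In→R3→Eg (+1); total 2.
Path In→A→Eg (+1); total 3.
Path In→Core→Eg (+1); total 4.
Path In→R2→Eg (+1); total 5.
Path In→R1→Eg (+1); total 6.
Path In→E→Eg (+1); total 7.
No residual In→Eg path; max flow = 7.
Certifying cut of size 7: {A→Eg, B→Eg, Core→Eg, E→Eg, R1→Eg, R2→Eg, R3→Eg}.

7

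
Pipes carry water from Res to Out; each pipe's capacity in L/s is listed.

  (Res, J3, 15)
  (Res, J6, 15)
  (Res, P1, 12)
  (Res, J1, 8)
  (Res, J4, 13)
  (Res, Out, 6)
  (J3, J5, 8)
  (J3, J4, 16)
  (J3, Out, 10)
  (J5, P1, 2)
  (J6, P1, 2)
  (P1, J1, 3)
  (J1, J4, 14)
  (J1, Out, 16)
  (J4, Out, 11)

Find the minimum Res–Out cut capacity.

38

Augment Res→Out: bottleneck 6, flow now 6.
Augment Res→J3→Out: bottleneck 10, flow now 16.
Augment Res→J1→Out: bottleneck 8, flow now 24.
Augment Res→J4→Out: bottleneck 11, flow now 35.
Augment Res→P1→J1→Out: bottleneck 3, flow now 38.
No augmenting path remains; maximum flow = 38.
By max-flow min-cut, the minimum cut capacity equals the max flow.
In the residual graph, reachable from Res: {Res, J3, J5, J6, P1, J4}.
Min-cut edges: Res→J1 (8), Res→Out (6), J3→Out (10), P1→J1 (3), J4→Out (11); capacity 8 + 6 + 10 + 3 + 11 = 38.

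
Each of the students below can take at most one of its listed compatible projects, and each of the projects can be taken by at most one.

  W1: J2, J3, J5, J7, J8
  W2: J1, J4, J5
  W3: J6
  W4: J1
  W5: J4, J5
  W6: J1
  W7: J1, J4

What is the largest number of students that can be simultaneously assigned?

5

Unit-capacity flow: source→left, listed edges, right→sink; max matching = max flow.
Augmenting path W1→J2 (+1); matched 1.
Augmenting path W2→J1 (+1); matched 2.
Augmenting path W3→J6 (+1); matched 3.
Augmenting path W5→J4 (+1); matched 4.
Augmenting path W4→J1→W2→J5 (+1); matched 5.
No augmenting path remains; maximum matching = 5.
König certificate: {W1, W3, J1, J4, J5} is a vertex cover of size 5 (every listed pair touches it), so no matching can be larger.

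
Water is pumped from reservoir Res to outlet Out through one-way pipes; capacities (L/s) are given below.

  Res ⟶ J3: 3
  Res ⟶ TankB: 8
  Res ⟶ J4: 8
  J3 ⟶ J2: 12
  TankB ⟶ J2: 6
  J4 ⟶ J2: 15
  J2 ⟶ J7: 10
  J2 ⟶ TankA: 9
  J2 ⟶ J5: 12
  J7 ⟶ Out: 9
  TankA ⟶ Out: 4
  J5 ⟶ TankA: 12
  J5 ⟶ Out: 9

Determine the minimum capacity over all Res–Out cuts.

Augment Res→J3→J2→J7→Out: bottleneck 3, flow now 3.
Augment Res→TankB→J2→J7→Out: bottleneck 6, flow now 9.
Augment Res→J4→J2→TankA→Out: bottleneck 4, flow now 13.
Augment Res→J4→J2→J5→Out: bottleneck 4, flow now 17.
No augmenting path remains; maximum flow = 17.
By max-flow min-cut, the minimum cut capacity equals the max flow.
In the residual graph, reachable from Res: {Res, TankB}.
Min-cut edges: Res→J3 (3), Res→J4 (8), TankB→J2 (6); capacity 3 + 8 + 6 = 17.

17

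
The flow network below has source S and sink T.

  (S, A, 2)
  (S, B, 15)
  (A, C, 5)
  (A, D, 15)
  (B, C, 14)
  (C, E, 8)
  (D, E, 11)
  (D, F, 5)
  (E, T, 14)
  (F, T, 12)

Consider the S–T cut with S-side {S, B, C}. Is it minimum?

Given cut capacity: 2 + 8 = 10.
Augment S→A→C→E→T: bottleneck 2, flow now 2.
Augment S→B→C→E→T: bottleneck 6, flow now 8.
Augment S→B→C→A→D→E→T: bottleneck 2, flow now 10. (uses reverse residual edge)
No augmenting path remains; maximum flow = 10.
Cut capacity 10 equals the max flow, so it is a minimum cut.

Yes — it is a minimum cut (capacity 10).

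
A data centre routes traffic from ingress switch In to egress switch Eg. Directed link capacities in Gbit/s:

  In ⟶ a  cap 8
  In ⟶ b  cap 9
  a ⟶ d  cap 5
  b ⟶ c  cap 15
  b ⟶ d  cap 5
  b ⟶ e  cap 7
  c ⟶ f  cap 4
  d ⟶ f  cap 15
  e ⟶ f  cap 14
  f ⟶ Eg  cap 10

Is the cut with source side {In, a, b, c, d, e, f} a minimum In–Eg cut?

Given cut capacity: 10 = 10.
Augment In→a→d→f→Eg: bottleneck 5, flow now 5.
Augment In→b→c→f→Eg: bottleneck 4, flow now 9.
Augment In→b→d→f→Eg: bottleneck 1, flow now 10.
No augmenting path remains; maximum flow = 10.
Cut capacity 10 equals the max flow, so it is a minimum cut.

Yes — it is a minimum cut (capacity 10).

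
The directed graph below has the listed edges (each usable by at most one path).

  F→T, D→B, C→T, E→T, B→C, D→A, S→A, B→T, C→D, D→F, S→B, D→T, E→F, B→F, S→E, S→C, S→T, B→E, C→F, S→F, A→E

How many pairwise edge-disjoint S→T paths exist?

Assign every edge capacity 1; by Menger, the answer equals the max flow.
Path S→T (+1); total 1.
Path S→B→T (+1); total 2.
Path S→C→T (+1); total 3.
Path S→E→T (+1); total 4.
Path S→F→T (+1); total 5.
No residual S→T path; max flow = 5.
Certifying cut of size 5: {E→T, F→T, S→B, S→C, S→T}.

5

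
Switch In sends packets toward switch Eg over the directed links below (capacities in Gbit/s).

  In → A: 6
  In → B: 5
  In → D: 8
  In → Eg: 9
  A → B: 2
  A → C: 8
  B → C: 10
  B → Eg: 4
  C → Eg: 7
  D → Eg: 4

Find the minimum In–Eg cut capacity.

Augment In→Eg: bottleneck 9, flow now 9.
Augment In→B→Eg: bottleneck 4, flow now 13.
Augment In→D→Eg: bottleneck 4, flow now 17.
Augment In→A→C→Eg: bottleneck 6, flow now 23.
Augment In→B→C→Eg: bottleneck 1, flow now 24.
No augmenting path remains; maximum flow = 24.
By max-flow min-cut, the minimum cut capacity equals the max flow.
In the residual graph, reachable from In: {In, D}.
Min-cut edges: In→A (6), In→B (5), In→Eg (9), D→Eg (4); capacity 6 + 5 + 9 + 4 = 24.

24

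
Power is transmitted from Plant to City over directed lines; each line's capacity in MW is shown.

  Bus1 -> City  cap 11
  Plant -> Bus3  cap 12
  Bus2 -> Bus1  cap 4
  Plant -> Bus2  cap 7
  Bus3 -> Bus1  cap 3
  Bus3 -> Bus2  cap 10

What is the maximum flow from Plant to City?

Augment Plant→Bus2→Bus1→City: bottleneck 4, flow now 4.
Augment Plant→Bus3→Bus1→City: bottleneck 3, flow now 7.
No augmenting path remains; maximum flow = 7.
In the residual graph, reachable from Plant: {Plant, Bus2, Bus3}.
Min-cut edges: Bus2→Bus1 (4), Bus3→Bus1 (3); capacity 4 + 3 = 7.
This cut is saturated, so no flow can exceed 7.

7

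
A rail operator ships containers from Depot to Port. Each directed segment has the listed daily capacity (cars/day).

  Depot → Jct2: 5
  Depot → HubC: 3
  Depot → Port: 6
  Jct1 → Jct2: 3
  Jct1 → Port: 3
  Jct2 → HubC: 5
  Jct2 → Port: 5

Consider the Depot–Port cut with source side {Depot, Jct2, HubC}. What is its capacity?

Edges leaving {Depot, Jct2, HubC}: Depot→Port (6), Jct2→Port (5).
Cut capacity = 6 + 5 = 11.

11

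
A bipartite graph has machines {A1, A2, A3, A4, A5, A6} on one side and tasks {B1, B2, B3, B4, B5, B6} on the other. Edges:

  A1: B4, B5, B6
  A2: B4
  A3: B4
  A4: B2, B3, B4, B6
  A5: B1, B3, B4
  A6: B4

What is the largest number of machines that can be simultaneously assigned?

4

Unit-capacity flow: source→left, listed edges, right→sink; max matching = max flow.
Augmenting path A1→B4 (+1); matched 1.
Augmenting path A4→B2 (+1); matched 2.
Augmenting path A5→B1 (+1); matched 3.
Augmenting path A2→B4→A1→B5 (+1); matched 4.
No augmenting path remains; maximum matching = 4.
König certificate: {A1, A4, A5, B4} is a vertex cover of size 4 (every listed pair touches it), so no matching can be larger.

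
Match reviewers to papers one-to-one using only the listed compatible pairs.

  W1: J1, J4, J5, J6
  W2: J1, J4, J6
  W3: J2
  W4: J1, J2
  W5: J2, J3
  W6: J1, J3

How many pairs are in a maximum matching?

5

Unit-capacity flow: source→left, listed edges, right→sink; max matching = max flow.
Augmenting path W1→J1 (+1); matched 1.
Augmenting path W2→J4 (+1); matched 2.
Augmenting path W3→J2 (+1); matched 3.
Augmenting path W5→J3 (+1); matched 4.
Augmenting path W4→J1→W1→J5 (+1); matched 5.
No augmenting path remains; maximum matching = 5.
König certificate: {W1, W2, J1, J2, J3} is a vertex cover of size 5 (every listed pair touches it), so no matching can be larger.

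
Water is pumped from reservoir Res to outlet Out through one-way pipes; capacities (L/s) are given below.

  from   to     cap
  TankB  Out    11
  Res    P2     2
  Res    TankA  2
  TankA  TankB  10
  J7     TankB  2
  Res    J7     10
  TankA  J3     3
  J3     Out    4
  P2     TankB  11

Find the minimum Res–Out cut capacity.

6

Augment Res→P2→TankB→Out: bottleneck 2, flow now 2.
Augment Res→TankA→TankB→Out: bottleneck 2, flow now 4.
Augment Res→J7→TankB→Out: bottleneck 2, flow now 6.
No augmenting path remains; maximum flow = 6.
By max-flow min-cut, the minimum cut capacity equals the max flow.
In the residual graph, reachable from Res: {Res, J7}.
Min-cut edges: Res→P2 (2), Res→TankA (2), J7→TankB (2); capacity 2 + 2 + 2 = 6.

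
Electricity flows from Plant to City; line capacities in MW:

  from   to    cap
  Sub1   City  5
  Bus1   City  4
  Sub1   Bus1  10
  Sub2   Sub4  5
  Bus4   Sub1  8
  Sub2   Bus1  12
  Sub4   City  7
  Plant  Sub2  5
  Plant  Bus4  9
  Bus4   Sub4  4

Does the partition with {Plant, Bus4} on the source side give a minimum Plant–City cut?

No — its capacity is 17, but the minimum cut has capacity 14.

Given cut capacity: 5 + 8 + 4 = 17.
Augment Plant→Sub2→Bus1→City: bottleneck 4, flow now 4.
Augment Plant→Sub2→Sub4→City: bottleneck 1, flow now 5.
Augment Plant→Bus4→Sub1→City: bottleneck 5, flow now 10.
Augment Plant→Bus4→Sub4→City: bottleneck 4, flow now 14.
No augmenting path remains; maximum flow = 14.
In the residual graph, reachable from Plant: {Plant}.
Min-cut edges: Plant→Sub2 (5), Plant→Bus4 (9); capacity 5 + 9 = 14.
Cut capacity 17 exceeds the max flow 14, so it is not minimum.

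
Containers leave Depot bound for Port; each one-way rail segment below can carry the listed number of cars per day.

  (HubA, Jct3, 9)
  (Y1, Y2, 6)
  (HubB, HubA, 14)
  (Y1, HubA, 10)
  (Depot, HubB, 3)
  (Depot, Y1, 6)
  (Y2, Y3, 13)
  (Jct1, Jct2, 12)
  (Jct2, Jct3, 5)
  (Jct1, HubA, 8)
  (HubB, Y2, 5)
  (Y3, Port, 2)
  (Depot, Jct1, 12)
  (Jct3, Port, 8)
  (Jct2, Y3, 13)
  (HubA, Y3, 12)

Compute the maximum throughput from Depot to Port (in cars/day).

10

Augment Depot→HubB→HubA→Y3→Port: bottleneck 2, flow now 2.
Augment Depot→HubB→HubA→Jct3→Port: bottleneck 1, flow now 3.
Augment Depot→Y1→HubA→Jct3→Port: bottleneck 6, flow now 9.
Augment Depot→Jct1→HubA→Jct3→Port: bottleneck 1, flow now 10.
No augmenting path remains; maximum flow = 10.
In the residual graph, reachable from Depot: {Depot, HubB, Y1, Jct1, HubA, Jct2, Y2, Y3, Jct3}.
Min-cut edges: Y3→Port (2), Jct3→Port (8); capacity 2 + 8 = 10.
This cut is saturated, so no flow can exceed 10.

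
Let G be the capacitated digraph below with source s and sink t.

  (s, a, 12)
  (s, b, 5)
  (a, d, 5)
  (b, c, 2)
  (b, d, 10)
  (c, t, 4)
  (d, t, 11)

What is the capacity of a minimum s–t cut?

Augment s→a→d→t: bottleneck 5, flow now 5.
Augment s→b→c→t: bottleneck 2, flow now 7.
Augment s→b→d→t: bottleneck 3, flow now 10.
No augmenting path remains; maximum flow = 10.
By max-flow min-cut, the minimum cut capacity equals the max flow.
In the residual graph, reachable from s: {s, a}.
Min-cut edges: s→b (5), a→d (5); capacity 5 + 5 = 10.

10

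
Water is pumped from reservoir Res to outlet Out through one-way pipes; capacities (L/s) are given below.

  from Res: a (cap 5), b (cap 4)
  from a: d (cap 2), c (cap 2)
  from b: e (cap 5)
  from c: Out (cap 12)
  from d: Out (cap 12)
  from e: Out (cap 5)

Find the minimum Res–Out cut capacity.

Augment Res→a→c→Out: bottleneck 2, flow now 2.
Augment Res→a→d→Out: bottleneck 2, flow now 4.
Augment Res→b→e→Out: bottleneck 4, flow now 8.
No augmenting path remains; maximum flow = 8.
By max-flow min-cut, the minimum cut capacity equals the max flow.
In the residual graph, reachable from Res: {Res, a}.
Min-cut edges: Res→b (4), a→c (2), a→d (2); capacity 4 + 2 + 2 = 8.

8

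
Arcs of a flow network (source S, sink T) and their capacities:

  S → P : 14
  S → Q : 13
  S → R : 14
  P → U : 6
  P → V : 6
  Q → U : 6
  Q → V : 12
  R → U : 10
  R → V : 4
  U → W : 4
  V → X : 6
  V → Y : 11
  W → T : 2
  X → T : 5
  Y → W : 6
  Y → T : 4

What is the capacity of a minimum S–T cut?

11

Augment S→P→U→W→T: bottleneck 2, flow now 2.
Augment S→P→V→X→T: bottleneck 5, flow now 7.
Augment S→P→V→Y→T: bottleneck 1, flow now 8.
Augment S→Q→V→Y→T: bottleneck 3, flow now 11.
No augmenting path remains; maximum flow = 11.
By max-flow min-cut, the minimum cut capacity equals the max flow.
In the residual graph, reachable from S: {S, P, Q, R, U, V, W, X, Y}.
Min-cut edges: W→T (2), X→T (5), Y→T (4); capacity 2 + 5 + 4 = 11.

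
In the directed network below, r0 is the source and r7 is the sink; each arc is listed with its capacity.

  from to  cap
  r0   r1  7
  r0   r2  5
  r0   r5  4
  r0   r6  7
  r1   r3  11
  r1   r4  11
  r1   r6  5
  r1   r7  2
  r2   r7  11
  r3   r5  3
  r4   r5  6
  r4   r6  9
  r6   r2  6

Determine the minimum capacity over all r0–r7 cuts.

13

Augment r0→r1→r7: bottleneck 2, flow now 2.
Augment r0→r2→r7: bottleneck 5, flow now 7.
Augment r0→r6→r2→r7: bottleneck 6, flow now 13.
No augmenting path remains; maximum flow = 13.
By max-flow min-cut, the minimum cut capacity equals the max flow.
In the residual graph, reachable from r0: {r0, r1, r3, r4, r5, r6}.
Min-cut edges: r0→r2 (5), r1→r7 (2), r6→r2 (6); capacity 5 + 2 + 6 = 13.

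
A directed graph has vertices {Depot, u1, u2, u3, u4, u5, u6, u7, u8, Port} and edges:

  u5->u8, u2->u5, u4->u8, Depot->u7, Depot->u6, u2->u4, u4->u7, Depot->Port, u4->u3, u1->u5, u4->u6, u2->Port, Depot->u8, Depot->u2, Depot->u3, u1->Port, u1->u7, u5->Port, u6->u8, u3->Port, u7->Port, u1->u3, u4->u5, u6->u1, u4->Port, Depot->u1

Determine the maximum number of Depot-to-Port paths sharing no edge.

6

Assign every edge capacity 1; by Menger, the answer equals the max flow.
Path Depot→Port (+1); total 1.
Path Depot→u1→Port (+1); total 2.
Path Depot→u2→Port (+1); total 3.
Path Depot→u3→Port (+1); total 4.
Path Depot→u7→Port (+1); total 5.
Path Depot→u6→u1→u5→Port (+1); total 6.
No residual Depot→Port path; max flow = 6.
Certifying cut of size 6: {Depot→Port, Depot→u1, Depot→u2, Depot→u3, Depot→u6, Depot→u7}.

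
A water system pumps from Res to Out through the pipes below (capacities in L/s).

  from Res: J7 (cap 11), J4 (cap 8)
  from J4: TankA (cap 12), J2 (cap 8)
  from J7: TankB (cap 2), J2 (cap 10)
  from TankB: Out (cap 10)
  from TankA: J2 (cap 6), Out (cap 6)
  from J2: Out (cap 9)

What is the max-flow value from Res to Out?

17

Augment Res→J4→TankA→Out: bottleneck 6, flow now 6.
Augment Res→J4→J2→Out: bottleneck 2, flow now 8.
Augment Res→J7→TankB→Out: bottleneck 2, flow now 10.
Augment Res→J7→J2→Out: bottleneck 7, flow now 17.
No augmenting path remains; maximum flow = 17.
In the residual graph, reachable from Res: {Res, J4, J7, TankA, J2}.
Min-cut edges: J7→TankB (2), TankA→Out (6), J2→Out (9); capacity 2 + 6 + 9 = 17.
This cut is saturated, so no flow can exceed 17.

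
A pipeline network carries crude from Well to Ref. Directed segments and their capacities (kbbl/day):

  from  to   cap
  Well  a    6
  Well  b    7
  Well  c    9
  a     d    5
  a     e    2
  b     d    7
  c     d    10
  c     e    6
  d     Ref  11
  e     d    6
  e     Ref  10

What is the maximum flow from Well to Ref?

19

Augment Well→a→d→Ref: bottleneck 5, flow now 5.
Augment Well→a→e→Ref: bottleneck 1, flow now 6.
Augment Well→b→d→Ref: bottleneck 6, flow now 12.
Augment Well→c→e→Ref: bottleneck 6, flow now 18.
Augment Well→b→d→a→e→Ref: bottleneck 1, flow now 19. (uses reverse residual edge)
No augmenting path remains; maximum flow = 19.
In the residual graph, reachable from Well: {Well, a, b, c, d}.
Min-cut edges: a→e (2), c→e (6), d→Ref (11); capacity 2 + 6 + 11 = 19.
This cut is saturated, so no flow can exceed 19.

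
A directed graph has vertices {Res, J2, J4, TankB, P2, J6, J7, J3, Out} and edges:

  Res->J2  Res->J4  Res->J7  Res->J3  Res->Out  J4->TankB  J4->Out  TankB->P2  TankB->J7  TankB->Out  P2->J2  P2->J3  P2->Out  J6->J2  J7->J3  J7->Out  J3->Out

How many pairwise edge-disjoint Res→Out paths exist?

4

Assign every edge capacity 1; by Menger, the answer equals the max flow.
Path Res→Out (+1); total 1.
Path Res→J4→Out (+1); total 2.
Path Res→J7→Out (+1); total 3.
Path Res→J3→Out (+1); total 4.
No residual Res→Out path; max flow = 4.
Certifying cut of size 4: {Res→J3, Res→J4, Res→J7, Res→Out}.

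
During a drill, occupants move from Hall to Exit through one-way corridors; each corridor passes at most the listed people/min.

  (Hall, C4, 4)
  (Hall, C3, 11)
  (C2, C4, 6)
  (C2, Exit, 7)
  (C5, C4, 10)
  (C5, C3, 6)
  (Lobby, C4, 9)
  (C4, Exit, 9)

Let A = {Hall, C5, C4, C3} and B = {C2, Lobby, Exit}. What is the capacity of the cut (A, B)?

Edges leaving {Hall, C5, C4, C3}: C4→Exit (9).
Cut capacity = 9 = 9.

9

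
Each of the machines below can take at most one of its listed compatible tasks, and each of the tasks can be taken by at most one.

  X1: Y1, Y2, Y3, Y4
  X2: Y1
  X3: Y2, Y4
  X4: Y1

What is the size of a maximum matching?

3

Unit-capacity flow: source→left, listed edges, right→sink; max matching = max flow.
Augmenting path X1→Y1 (+1); matched 1.
Augmenting path X3→Y2 (+1); matched 2.
Augmenting path X2→Y1→X1→Y3 (+1); matched 3.
No augmenting path remains; maximum matching = 3.
König certificate: {X1, X3, Y1} is a vertex cover of size 3 (every listed pair touches it), so no matching can be larger.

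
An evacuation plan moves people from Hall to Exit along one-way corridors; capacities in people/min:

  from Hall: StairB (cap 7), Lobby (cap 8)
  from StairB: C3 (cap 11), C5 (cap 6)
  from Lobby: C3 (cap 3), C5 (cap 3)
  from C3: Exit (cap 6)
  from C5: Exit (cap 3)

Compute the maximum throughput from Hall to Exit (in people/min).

Augment Hall→StairB→C3→Exit: bottleneck 6, flow now 6.
Augment Hall→StairB→C5→Exit: bottleneck 1, flow now 7.
Augment Hall→Lobby→C5→Exit: bottleneck 2, flow now 9.
No augmenting path remains; maximum flow = 9.
In the residual graph, reachable from Hall: {Hall, StairB, Lobby, C3, C5}.
Min-cut edges: C3→Exit (6), C5→Exit (3); capacity 6 + 3 = 9.
This cut is saturated, so no flow can exceed 9.

9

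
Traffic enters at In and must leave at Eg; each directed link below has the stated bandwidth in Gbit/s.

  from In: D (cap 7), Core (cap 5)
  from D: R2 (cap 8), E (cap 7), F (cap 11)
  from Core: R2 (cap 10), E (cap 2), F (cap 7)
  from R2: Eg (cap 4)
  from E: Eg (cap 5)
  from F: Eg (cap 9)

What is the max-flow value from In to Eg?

12

Augment In→D→R2→Eg: bottleneck 4, flow now 4.
Augment In→D→E→Eg: bottleneck 3, flow now 7.
Augment In→Core→E→Eg: bottleneck 2, flow now 9.
Augment In→Core→F→Eg: bottleneck 3, flow now 12.
No augmenting path remains; maximum flow = 12.
In the residual graph, reachable from In: {In}.
Min-cut edges: In→D (7), In→Core (5); capacity 7 + 5 = 12.
This cut is saturated, so no flow can exceed 12.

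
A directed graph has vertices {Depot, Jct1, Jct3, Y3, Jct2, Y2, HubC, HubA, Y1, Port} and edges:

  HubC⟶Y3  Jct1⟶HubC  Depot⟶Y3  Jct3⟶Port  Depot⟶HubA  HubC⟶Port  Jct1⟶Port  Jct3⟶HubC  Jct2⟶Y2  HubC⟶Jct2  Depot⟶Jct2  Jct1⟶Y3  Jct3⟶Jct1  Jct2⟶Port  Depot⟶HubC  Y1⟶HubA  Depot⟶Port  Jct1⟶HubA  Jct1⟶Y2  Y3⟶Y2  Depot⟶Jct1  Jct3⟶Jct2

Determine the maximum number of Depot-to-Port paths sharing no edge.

4

Assign every edge capacity 1; by Menger, the answer equals the max flow.
Path Depot→Port (+1); total 1.
Path Depot→Jct1→Port (+1); total 2.
Path Depot→Jct2→Port (+1); total 3.
Path Depot→HubC→Port (+1); total 4.
No residual Depot→Port path; max flow = 4.
Certifying cut of size 4: {Depot→HubC, Depot→Jct1, Depot→Jct2, Depot→Port}.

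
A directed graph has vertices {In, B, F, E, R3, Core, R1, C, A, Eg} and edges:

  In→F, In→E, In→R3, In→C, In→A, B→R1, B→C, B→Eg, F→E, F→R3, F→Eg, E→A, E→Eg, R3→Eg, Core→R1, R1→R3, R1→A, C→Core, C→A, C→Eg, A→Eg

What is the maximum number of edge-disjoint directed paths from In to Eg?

Assign every edge capacity 1; by Menger, the answer equals the max flow.
Path In→F→Eg (+1); total 1.
Path In→E→Eg (+1); total 2.
Path In→R3→Eg (+1); total 3.
Path In→C→Eg (+1); total 4.
Path In→A→Eg (+1); total 5.
No residual In→Eg path; max flow = 5.
Certifying cut of size 5: {In→A, In→C, In→E, In→F, In→R3}.

5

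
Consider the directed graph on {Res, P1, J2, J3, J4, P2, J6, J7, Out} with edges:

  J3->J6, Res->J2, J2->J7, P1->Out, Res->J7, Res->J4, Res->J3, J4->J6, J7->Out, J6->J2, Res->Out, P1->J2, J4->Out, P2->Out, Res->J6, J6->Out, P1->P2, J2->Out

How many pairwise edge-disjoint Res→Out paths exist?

5

Assign every edge capacity 1; by Menger, the answer equals the max flow.
Path Res→Out (+1); total 1.
Path Res→J2→Out (+1); total 2.
Path Res→J4→Out (+1); total 3.
Path Res→J6→Out (+1); total 4.
Path Res→J7→Out (+1); total 5.
No residual Res→Out path; max flow = 5.
Certifying cut of size 5: {J2→Out, J6→Out, J7→Out, Res→J4, Res→Out}.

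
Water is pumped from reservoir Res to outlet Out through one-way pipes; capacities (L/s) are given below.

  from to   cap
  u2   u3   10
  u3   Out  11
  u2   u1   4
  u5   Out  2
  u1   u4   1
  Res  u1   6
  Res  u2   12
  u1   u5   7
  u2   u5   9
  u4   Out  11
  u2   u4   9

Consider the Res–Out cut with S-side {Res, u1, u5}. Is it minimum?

Yes — it is a minimum cut (capacity 15).

Given cut capacity: 12 + 1 + 2 = 15.
Augment Res→u1→u4→Out: bottleneck 1, flow now 1.
Augment Res→u1→u5→Out: bottleneck 2, flow now 3.
Augment Res→u2→u3→Out: bottleneck 10, flow now 13.
Augment Res→u2→u4→Out: bottleneck 2, flow now 15.
No augmenting path remains; maximum flow = 15.
Cut capacity 15 equals the max flow, so it is a minimum cut.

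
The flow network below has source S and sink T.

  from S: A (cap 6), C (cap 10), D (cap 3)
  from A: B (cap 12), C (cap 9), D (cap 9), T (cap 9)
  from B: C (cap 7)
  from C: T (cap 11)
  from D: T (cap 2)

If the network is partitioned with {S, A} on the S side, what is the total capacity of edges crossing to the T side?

Edges leaving {S, A}: S→C (10), S→D (3), A→B (12), A→C (9), A→D (9), A→T (9).
Cut capacity = 10 + 3 + 12 + 9 + 9 + 9 = 52.

52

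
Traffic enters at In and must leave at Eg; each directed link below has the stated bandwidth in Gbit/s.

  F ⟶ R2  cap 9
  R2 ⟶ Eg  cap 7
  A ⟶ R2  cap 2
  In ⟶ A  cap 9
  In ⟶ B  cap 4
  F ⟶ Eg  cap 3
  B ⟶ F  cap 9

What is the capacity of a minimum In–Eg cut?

6

Augment In→B→F→Eg: bottleneck 3, flow now 3.
Augment In→A→R2→Eg: bottleneck 2, flow now 5.
Augment In→B→F→R2→Eg: bottleneck 1, flow now 6.
No augmenting path remains; maximum flow = 6.
By max-flow min-cut, the minimum cut capacity equals the max flow.
In the residual graph, reachable from In: {In, A}.
Min-cut edges: In→B (4), A→R2 (2); capacity 4 + 2 = 6.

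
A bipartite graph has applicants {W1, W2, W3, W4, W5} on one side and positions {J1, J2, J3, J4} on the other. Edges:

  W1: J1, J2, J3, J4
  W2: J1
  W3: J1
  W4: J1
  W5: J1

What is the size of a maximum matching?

Unit-capacity flow: source→left, listed edges, right→sink; max matching = max flow.
Augmenting path W1→J1 (+1); matched 1.
Augmenting path W2→J1→W1→J2 (+1); matched 2.
No augmenting path remains; maximum matching = 2.
König certificate: {W1, J1} is a vertex cover of size 2 (every listed pair touches it), so no matching can be larger.

2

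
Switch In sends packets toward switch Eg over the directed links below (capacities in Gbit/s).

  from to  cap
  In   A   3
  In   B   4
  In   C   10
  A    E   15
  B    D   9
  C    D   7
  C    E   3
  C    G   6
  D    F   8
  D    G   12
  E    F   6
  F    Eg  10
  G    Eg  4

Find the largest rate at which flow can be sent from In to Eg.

14

Augment In→C→G→Eg: bottleneck 4, flow now 4.
Augment In→A→E→F→Eg: bottleneck 3, flow now 7.
Augment In→B→D→F→Eg: bottleneck 4, flow now 11.
Augment In→C→D→F→Eg: bottleneck 3, flow now 14.
No augmenting path remains; maximum flow = 14.
In the residual graph, reachable from In: {In, A, B, C, D, E, F, G}.
Min-cut edges: F→Eg (10), G→Eg (4); capacity 10 + 4 = 14.
This cut is saturated, so no flow can exceed 14.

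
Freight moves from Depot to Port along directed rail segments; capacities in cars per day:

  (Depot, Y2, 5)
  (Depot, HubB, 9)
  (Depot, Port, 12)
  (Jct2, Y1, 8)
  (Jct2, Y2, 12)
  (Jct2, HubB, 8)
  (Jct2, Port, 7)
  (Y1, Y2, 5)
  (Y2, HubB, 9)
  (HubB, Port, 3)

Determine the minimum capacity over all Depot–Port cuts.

Augment Depot→Port: bottleneck 12, flow now 12.
Augment Depot→HubB→Port: bottleneck 3, flow now 15.
No augmenting path remains; maximum flow = 15.
By max-flow min-cut, the minimum cut capacity equals the max flow.
In the residual graph, reachable from Depot: {Depot, Y2, HubB}.
Min-cut edges: Depot→Port (12), HubB→Port (3); capacity 12 + 3 = 15.

15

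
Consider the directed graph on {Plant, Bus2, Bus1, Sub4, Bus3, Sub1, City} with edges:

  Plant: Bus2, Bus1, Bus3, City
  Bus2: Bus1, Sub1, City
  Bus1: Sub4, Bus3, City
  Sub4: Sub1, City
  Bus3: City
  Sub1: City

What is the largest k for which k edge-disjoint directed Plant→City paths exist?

Assign every edge capacity 1; by Menger, the answer equals the max flow.
Path Plant→City (+1); total 1.
Path Plant→Bus2→City (+1); total 2.
Path Plant→Bus1→City (+1); total 3.
Path Plant→Bus3→City (+1); total 4.
No residual Plant→City path; max flow = 4.
Certifying cut of size 4: {Plant→Bus1, Plant→Bus2, Plant→Bus3, Plant→City}.

4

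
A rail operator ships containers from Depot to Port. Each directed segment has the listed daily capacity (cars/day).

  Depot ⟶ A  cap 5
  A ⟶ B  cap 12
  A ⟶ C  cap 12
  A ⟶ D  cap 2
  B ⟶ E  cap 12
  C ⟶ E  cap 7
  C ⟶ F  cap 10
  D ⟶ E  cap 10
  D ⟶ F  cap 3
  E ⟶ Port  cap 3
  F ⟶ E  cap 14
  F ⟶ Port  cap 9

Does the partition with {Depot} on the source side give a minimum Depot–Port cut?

Given cut capacity: 5 = 5.
Augment Depot→A→B→E→Port: bottleneck 3, flow now 3.
Augment Depot→A→C→F→Port: bottleneck 2, flow now 5.
No augmenting path remains; maximum flow = 5.
Cut capacity 5 equals the max flow, so it is a minimum cut.

Yes — it is a minimum cut (capacity 5).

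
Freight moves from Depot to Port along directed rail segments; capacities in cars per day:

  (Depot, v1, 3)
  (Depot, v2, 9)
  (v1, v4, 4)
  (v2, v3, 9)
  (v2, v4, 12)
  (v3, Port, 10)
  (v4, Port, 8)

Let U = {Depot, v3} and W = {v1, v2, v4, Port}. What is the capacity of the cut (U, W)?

Edges leaving {Depot, v3}: Depot→v1 (3), Depot→v2 (9), v3→Port (10).
Cut capacity = 3 + 9 + 10 = 22.

22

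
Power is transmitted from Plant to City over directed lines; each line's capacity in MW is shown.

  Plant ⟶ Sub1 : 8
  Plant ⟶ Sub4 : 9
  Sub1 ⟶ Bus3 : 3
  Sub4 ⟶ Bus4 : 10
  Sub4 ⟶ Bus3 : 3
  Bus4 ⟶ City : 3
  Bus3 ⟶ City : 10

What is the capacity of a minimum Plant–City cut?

Augment Plant→Sub1→Bus3→City: bottleneck 3, flow now 3.
Augment Plant→Sub4→Bus4→City: bottleneck 3, flow now 6.
Augment Plant→Sub4→Bus3→City: bottleneck 3, flow now 9.
No augmenting path remains; maximum flow = 9.
By max-flow min-cut, the minimum cut capacity equals the max flow.
In the residual graph, reachable from Plant: {Plant, Sub1, Sub4, Bus4}.
Min-cut edges: Sub1→Bus3 (3), Sub4→Bus3 (3), Bus4→City (3); capacity 3 + 3 + 3 = 9.

9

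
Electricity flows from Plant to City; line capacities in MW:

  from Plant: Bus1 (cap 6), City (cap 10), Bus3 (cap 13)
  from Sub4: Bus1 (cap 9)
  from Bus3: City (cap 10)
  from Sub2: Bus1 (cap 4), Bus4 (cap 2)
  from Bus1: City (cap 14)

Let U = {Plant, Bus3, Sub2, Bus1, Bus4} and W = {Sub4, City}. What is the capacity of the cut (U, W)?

Edges leaving {Plant, Bus3, Sub2, Bus1, Bus4}: Plant→City (10), Bus3→City (10), Bus1→City (14).
Cut capacity = 10 + 10 + 14 = 34.

34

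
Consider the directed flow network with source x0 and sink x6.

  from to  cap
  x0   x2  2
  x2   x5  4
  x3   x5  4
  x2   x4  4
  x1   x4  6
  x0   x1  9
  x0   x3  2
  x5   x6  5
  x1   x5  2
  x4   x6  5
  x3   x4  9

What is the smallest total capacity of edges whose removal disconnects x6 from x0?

Augment x0→x1→x4→x6: bottleneck 5, flow now 5.
Augment x0→x1→x5→x6: bottleneck 2, flow now 7.
Augment x0→x2→x5→x6: bottleneck 2, flow now 9.
Augment x0→x3→x5→x6: bottleneck 1, flow now 10.
No augmenting path remains; maximum flow = 10.
By max-flow min-cut, the minimum cut capacity equals the max flow.
In the residual graph, reachable from x0: {x0, x1, x2, x3, x4, x5}.
Min-cut edges: x4→x6 (5), x5→x6 (5); capacity 5 + 5 = 10.

10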